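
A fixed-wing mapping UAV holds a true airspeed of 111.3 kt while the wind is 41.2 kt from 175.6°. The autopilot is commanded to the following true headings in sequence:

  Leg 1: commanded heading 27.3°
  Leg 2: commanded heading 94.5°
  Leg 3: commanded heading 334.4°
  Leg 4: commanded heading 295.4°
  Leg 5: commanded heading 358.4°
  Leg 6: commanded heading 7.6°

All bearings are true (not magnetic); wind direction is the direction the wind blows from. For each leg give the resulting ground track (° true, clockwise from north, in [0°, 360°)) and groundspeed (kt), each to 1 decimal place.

Leg 1: track=18.9°, groundspeed=147.9 kt
Leg 2: track=73.3°, groundspeed=112.5 kt
Leg 3: track=340.1°, groundspeed=150.5 kt
Leg 4: track=310.6°, groundspeed=136.5 kt
Leg 5: track=357.6°, groundspeed=152.5 kt
Leg 6: track=4.4°, groundspeed=151.8 kt

Leg 1: heading 27.3°; drift -8.4° → track 18.9°, groundspeed 147.9 kt
Leg 2: heading 94.5°; drift -21.2° → track 73.3°, groundspeed 112.5 kt
Leg 3: heading 334.4°; drift +5.7° → track 340.1°, groundspeed 150.5 kt
Leg 4: heading 295.4°; drift +15.2° → track 310.6°, groundspeed 136.5 kt
Leg 5: heading 358.4°; drift -0.8° → track 357.6°, groundspeed 152.5 kt
Leg 6: heading 7.6°; drift -3.2° → track 4.4°, groundspeed 151.8 kt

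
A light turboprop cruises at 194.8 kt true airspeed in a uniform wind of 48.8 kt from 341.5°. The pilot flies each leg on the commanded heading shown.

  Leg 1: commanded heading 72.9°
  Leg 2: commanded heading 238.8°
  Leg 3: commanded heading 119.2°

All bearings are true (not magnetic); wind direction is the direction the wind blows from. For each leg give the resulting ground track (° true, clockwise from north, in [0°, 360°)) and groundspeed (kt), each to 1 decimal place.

Leg 1: heading 72.9°; drift +14.0° → track 86.9°, groundspeed 202.0 kt
Leg 2: heading 238.8°; drift -13.0° → track 225.8°, groundspeed 211.0 kt
Leg 3: heading 119.2°; drift +8.1° → track 127.3°, groundspeed 233.2 kt

Leg 1: track=86.9°, groundspeed=202.0 kt
Leg 2: track=225.8°, groundspeed=211.0 kt
Leg 3: track=127.3°, groundspeed=233.2 kt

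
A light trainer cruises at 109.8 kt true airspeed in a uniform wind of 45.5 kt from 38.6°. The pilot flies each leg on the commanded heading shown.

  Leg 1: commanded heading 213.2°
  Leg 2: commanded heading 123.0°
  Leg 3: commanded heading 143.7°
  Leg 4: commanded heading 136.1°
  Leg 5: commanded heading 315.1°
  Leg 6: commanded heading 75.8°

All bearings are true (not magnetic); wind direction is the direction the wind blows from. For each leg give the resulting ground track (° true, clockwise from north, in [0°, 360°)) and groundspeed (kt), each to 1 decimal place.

Leg 1: heading 213.2°; drift +1.6° → track 214.8°, groundspeed 155.2 kt
Leg 2: heading 123.0°; drift +23.3° → track 146.3°, groundspeed 114.7 kt
Leg 3: heading 143.7°; drift +19.9° → track 163.6°, groundspeed 129.3 kt
Leg 4: heading 136.1°; drift +21.3° → track 157.4°, groundspeed 124.2 kt
Leg 5: heading 315.1°; drift -23.4° → track 291.7°, groundspeed 114.0 kt
Leg 6: heading 75.8°; drift +20.5° → track 96.3°, groundspeed 78.5 kt

Leg 1: track=214.8°, groundspeed=155.2 kt
Leg 2: track=146.3°, groundspeed=114.7 kt
Leg 3: track=163.6°, groundspeed=129.3 kt
Leg 4: track=157.4°, groundspeed=124.2 kt
Leg 5: track=291.7°, groundspeed=114.0 kt
Leg 6: track=96.3°, groundspeed=78.5 kt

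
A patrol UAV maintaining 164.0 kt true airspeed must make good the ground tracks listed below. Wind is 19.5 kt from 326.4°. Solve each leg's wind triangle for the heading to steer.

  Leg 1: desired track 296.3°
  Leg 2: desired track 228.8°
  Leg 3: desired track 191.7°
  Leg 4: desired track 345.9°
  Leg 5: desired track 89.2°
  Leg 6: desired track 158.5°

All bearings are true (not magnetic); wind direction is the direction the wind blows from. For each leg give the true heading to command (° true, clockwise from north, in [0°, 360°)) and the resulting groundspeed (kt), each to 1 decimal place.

Leg 1: desired track 296.3°; wind correction +3.4° → command heading 299.7°, groundspeed 146.8 kt
Leg 2: desired track 228.8°; wind correction +6.8° → command heading 235.6°, groundspeed 165.4 kt
Leg 3: desired track 191.7°; wind correction +4.8° → command heading 196.5°, groundspeed 177.1 kt
Leg 4: desired track 345.9°; wind correction -2.3° → command heading 343.6°, groundspeed 145.5 kt
Leg 5: desired track 89.2°; wind correction -5.7° → command heading 83.5°, groundspeed 173.7 kt
Leg 6: desired track 158.5°; wind correction +1.4° → command heading 159.9°, groundspeed 183.0 kt

Leg 1: heading=299.7°, groundspeed=146.8 kt
Leg 2: heading=235.6°, groundspeed=165.4 kt
Leg 3: heading=196.5°, groundspeed=177.1 kt
Leg 4: heading=343.6°, groundspeed=145.5 kt
Leg 5: heading=83.5°, groundspeed=173.7 kt
Leg 6: heading=159.9°, groundspeed=183.0 kt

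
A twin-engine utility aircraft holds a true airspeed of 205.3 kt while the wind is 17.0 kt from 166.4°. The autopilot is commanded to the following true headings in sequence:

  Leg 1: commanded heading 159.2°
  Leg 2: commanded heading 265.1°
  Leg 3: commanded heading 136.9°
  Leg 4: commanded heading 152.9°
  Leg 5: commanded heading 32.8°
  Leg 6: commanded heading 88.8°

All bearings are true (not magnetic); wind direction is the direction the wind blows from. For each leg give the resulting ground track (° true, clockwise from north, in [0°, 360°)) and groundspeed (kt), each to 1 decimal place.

Leg 1: heading 159.2°; drift -0.6° → track 158.6°, groundspeed 188.4 kt
Leg 2: heading 265.1°; drift +4.6° → track 269.7°, groundspeed 208.5 kt
Leg 3: heading 136.9°; drift -2.5° → track 134.4°, groundspeed 190.7 kt
Leg 4: heading 152.9°; drift -1.2° → track 151.7°, groundspeed 188.8 kt
Leg 5: heading 32.8°; drift -3.2° → track 29.6°, groundspeed 217.4 kt
Leg 6: heading 88.8°; drift -4.7° → track 84.1°, groundspeed 202.3 kt

Leg 1: track=158.6°, groundspeed=188.4 kt
Leg 2: track=269.7°, groundspeed=208.5 kt
Leg 3: track=134.4°, groundspeed=190.7 kt
Leg 4: track=151.7°, groundspeed=188.8 kt
Leg 5: track=29.6°, groundspeed=217.4 kt
Leg 6: track=84.1°, groundspeed=202.3 kt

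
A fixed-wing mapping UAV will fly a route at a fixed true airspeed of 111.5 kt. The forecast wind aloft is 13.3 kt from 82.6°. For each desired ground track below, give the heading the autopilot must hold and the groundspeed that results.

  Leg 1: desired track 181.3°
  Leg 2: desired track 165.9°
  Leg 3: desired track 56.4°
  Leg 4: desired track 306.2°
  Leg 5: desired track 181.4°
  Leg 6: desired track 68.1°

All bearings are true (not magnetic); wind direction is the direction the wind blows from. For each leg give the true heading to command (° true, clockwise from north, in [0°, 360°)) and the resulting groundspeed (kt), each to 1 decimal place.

Leg 1: heading=174.5°, groundspeed=112.7 kt
Leg 2: heading=159.1°, groundspeed=109.2 kt
Leg 3: heading=59.4°, groundspeed=99.4 kt
Leg 4: heading=310.9°, groundspeed=120.8 kt
Leg 5: heading=174.6°, groundspeed=112.8 kt
Leg 6: heading=69.8°, groundspeed=98.6 kt

Leg 1: desired track 181.3°; wind correction -6.8° → command heading 174.5°, groundspeed 112.7 kt
Leg 2: desired track 165.9°; wind correction -6.8° → command heading 159.1°, groundspeed 109.2 kt
Leg 3: desired track 56.4°; wind correction +3.0° → command heading 59.4°, groundspeed 99.4 kt
Leg 4: desired track 306.2°; wind correction +4.7° → command heading 310.9°, groundspeed 120.8 kt
Leg 5: desired track 181.4°; wind correction -6.8° → command heading 174.6°, groundspeed 112.8 kt
Leg 6: desired track 68.1°; wind correction +1.7° → command heading 69.8°, groundspeed 98.6 kt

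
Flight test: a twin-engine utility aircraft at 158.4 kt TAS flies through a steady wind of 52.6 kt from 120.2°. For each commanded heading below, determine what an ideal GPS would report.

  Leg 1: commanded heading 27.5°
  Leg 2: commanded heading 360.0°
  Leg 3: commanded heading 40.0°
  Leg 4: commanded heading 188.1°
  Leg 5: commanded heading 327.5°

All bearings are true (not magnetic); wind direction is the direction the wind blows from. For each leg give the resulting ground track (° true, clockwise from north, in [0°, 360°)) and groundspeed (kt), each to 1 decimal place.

Leg 1: heading 27.5°; drift -18.1° → track 9.4°, groundspeed 169.2 kt
Leg 2: heading 360.0°; drift -13.8° → track 346.2°, groundspeed 190.4 kt
Leg 3: heading 40.0°; drift -19.1° → track 20.9°, groundspeed 158.2 kt
Leg 4: heading 188.1°; drift +19.4° → track 207.5°, groundspeed 146.9 kt
Leg 5: heading 327.5°; drift -6.7° → track 320.8°, groundspeed 206.6 kt

Leg 1: track=9.4°, groundspeed=169.2 kt
Leg 2: track=346.2°, groundspeed=190.4 kt
Leg 3: track=20.9°, groundspeed=158.2 kt
Leg 4: track=207.5°, groundspeed=146.9 kt
Leg 5: track=320.8°, groundspeed=206.6 kt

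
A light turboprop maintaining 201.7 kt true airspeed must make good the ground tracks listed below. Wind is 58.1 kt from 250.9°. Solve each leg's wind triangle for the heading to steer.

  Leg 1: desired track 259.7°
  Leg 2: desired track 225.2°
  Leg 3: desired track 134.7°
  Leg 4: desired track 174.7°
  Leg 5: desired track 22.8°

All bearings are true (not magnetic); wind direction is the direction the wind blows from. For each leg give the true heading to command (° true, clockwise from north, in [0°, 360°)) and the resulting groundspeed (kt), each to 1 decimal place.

Leg 1: heading=257.2°, groundspeed=144.1 kt
Leg 2: heading=232.4°, groundspeed=147.8 kt
Leg 3: heading=149.7°, groundspeed=220.5 kt
Leg 4: heading=190.9°, groundspeed=179.8 kt
Leg 5: heading=10.4°, groundspeed=235.8 kt

Leg 1: desired track 259.7°; wind correction -2.5° → command heading 257.2°, groundspeed 144.1 kt
Leg 2: desired track 225.2°; wind correction +7.2° → command heading 232.4°, groundspeed 147.8 kt
Leg 3: desired track 134.7°; wind correction +15.0° → command heading 149.7°, groundspeed 220.5 kt
Leg 4: desired track 174.7°; wind correction +16.2° → command heading 190.9°, groundspeed 179.8 kt
Leg 5: desired track 22.8°; wind correction -12.4° → command heading 10.4°, groundspeed 235.8 kt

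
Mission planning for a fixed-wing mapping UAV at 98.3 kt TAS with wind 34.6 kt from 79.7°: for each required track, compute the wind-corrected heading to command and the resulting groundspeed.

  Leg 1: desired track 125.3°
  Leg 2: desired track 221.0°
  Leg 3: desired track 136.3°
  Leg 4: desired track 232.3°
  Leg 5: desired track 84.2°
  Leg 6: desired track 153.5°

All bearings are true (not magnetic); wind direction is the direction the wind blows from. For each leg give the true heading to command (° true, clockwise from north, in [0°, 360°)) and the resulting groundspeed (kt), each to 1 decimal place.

Leg 1: desired track 125.3°; wind correction -14.6° → command heading 110.7°, groundspeed 70.9 kt
Leg 2: desired track 221.0°; wind correction -12.7° → command heading 208.3°, groundspeed 122.9 kt
Leg 3: desired track 136.3°; wind correction -17.1° → command heading 119.2°, groundspeed 74.9 kt
Leg 4: desired track 232.3°; wind correction -9.3° → command heading 223.0°, groundspeed 127.7 kt
Leg 5: desired track 84.2°; wind correction -1.6° → command heading 82.6°, groundspeed 63.8 kt
Leg 6: desired track 153.5°; wind correction -19.8° → command heading 133.7°, groundspeed 82.9 kt

Leg 1: heading=110.7°, groundspeed=70.9 kt
Leg 2: heading=208.3°, groundspeed=122.9 kt
Leg 3: heading=119.2°, groundspeed=74.9 kt
Leg 4: heading=223.0°, groundspeed=127.7 kt
Leg 5: heading=82.6°, groundspeed=63.8 kt
Leg 6: heading=133.7°, groundspeed=82.9 kt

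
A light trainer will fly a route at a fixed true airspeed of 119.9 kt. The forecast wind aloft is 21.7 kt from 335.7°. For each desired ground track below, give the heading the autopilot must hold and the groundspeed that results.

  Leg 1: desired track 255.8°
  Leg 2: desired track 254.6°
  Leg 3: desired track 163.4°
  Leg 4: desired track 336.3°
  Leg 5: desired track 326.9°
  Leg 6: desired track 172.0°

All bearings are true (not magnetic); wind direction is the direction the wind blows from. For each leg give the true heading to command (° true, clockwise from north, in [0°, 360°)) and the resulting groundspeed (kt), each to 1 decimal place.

Leg 1: heading=266.1°, groundspeed=114.2 kt
Leg 2: heading=264.9°, groundspeed=114.6 kt
Leg 3: heading=164.8°, groundspeed=141.4 kt
Leg 4: heading=336.2°, groundspeed=98.2 kt
Leg 5: heading=328.5°, groundspeed=98.4 kt
Leg 6: heading=174.9°, groundspeed=140.6 kt

Leg 1: desired track 255.8°; wind correction +10.3° → command heading 266.1°, groundspeed 114.2 kt
Leg 2: desired track 254.6°; wind correction +10.3° → command heading 264.9°, groundspeed 114.6 kt
Leg 3: desired track 163.4°; wind correction +1.4° → command heading 164.8°, groundspeed 141.4 kt
Leg 4: desired track 336.3°; wind correction -0.1° → command heading 336.2°, groundspeed 98.2 kt
Leg 5: desired track 326.9°; wind correction +1.6° → command heading 328.5°, groundspeed 98.4 kt
Leg 6: desired track 172.0°; wind correction +2.9° → command heading 174.9°, groundspeed 140.6 kt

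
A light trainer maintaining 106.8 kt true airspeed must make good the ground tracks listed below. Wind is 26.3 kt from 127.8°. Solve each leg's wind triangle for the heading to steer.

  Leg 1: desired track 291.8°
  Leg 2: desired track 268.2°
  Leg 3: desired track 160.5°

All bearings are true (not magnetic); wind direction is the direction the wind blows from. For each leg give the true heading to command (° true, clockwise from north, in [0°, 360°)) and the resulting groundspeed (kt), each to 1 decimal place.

Leg 1: desired track 291.8°; wind correction -3.9° → command heading 287.9°, groundspeed 131.8 kt
Leg 2: desired track 268.2°; wind correction -9.0° → command heading 259.2°, groundspeed 125.7 kt
Leg 3: desired track 160.5°; wind correction -7.6° → command heading 152.9°, groundspeed 83.7 kt

Leg 1: heading=287.9°, groundspeed=131.8 kt
Leg 2: heading=259.2°, groundspeed=125.7 kt
Leg 3: heading=152.9°, groundspeed=83.7 kt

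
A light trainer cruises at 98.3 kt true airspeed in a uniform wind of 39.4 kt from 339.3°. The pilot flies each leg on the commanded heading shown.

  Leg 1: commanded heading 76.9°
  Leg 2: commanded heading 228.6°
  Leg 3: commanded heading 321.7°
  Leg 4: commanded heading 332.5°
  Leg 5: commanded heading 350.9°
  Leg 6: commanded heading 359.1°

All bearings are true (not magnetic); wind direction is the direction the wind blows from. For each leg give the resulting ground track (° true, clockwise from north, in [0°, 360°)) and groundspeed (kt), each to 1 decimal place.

Leg 1: track=97.6°, groundspeed=110.6 kt
Leg 2: track=210.4°, groundspeed=118.1 kt
Leg 3: track=310.6°, groundspeed=61.9 kt
Leg 4: track=328.0°, groundspeed=59.4 kt
Leg 5: track=358.5°, groundspeed=60.2 kt
Leg 6: track=11.4°, groundspeed=62.7 kt

Leg 1: heading 76.9°; drift +20.7° → track 97.6°, groundspeed 110.6 kt
Leg 2: heading 228.6°; drift -18.2° → track 210.4°, groundspeed 118.1 kt
Leg 3: heading 321.7°; drift -11.1° → track 310.6°, groundspeed 61.9 kt
Leg 4: heading 332.5°; drift -4.5° → track 328.0°, groundspeed 59.4 kt
Leg 5: heading 350.9°; drift +7.6° → track 358.5°, groundspeed 60.2 kt
Leg 6: heading 359.1°; drift +12.3° → track 11.4°, groundspeed 62.7 kt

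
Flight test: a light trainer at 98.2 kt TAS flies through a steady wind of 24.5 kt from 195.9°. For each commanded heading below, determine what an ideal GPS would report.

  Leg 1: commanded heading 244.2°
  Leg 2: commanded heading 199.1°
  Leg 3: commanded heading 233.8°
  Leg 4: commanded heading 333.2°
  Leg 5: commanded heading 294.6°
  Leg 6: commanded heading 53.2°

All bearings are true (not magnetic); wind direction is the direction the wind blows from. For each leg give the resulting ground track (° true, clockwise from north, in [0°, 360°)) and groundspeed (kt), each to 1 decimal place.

Leg 1: track=256.8°, groundspeed=83.9 kt
Leg 2: track=200.2°, groundspeed=73.8 kt
Leg 3: track=244.6°, groundspeed=80.3 kt
Leg 4: track=341.3°, groundspeed=117.4 kt
Leg 5: track=308.0°, groundspeed=104.7 kt
Leg 6: track=46.0°, groundspeed=118.6 kt

Leg 1: heading 244.2°; drift +12.6° → track 256.8°, groundspeed 83.9 kt
Leg 2: heading 199.1°; drift +1.1° → track 200.2°, groundspeed 73.8 kt
Leg 3: heading 233.8°; drift +10.8° → track 244.6°, groundspeed 80.3 kt
Leg 4: heading 333.2°; drift +8.1° → track 341.3°, groundspeed 117.4 kt
Leg 5: heading 294.6°; drift +13.4° → track 308.0°, groundspeed 104.7 kt
Leg 6: heading 53.2°; drift -7.2° → track 46.0°, groundspeed 118.6 kt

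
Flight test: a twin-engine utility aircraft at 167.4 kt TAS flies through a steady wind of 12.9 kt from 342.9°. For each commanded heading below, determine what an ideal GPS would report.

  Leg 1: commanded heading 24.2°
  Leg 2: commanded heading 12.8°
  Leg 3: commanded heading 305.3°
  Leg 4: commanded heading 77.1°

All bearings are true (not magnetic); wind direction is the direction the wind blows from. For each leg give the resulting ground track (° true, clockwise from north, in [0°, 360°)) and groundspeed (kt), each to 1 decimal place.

Leg 1: heading 24.2°; drift +3.1° → track 27.3°, groundspeed 157.9 kt
Leg 2: heading 12.8°; drift +2.4° → track 15.2°, groundspeed 156.3 kt
Leg 3: heading 305.3°; drift -2.9° → track 302.4°, groundspeed 157.4 kt
Leg 4: heading 77.1°; drift +4.4° → track 81.5°, groundspeed 168.8 kt

Leg 1: track=27.3°, groundspeed=157.9 kt
Leg 2: track=15.2°, groundspeed=156.3 kt
Leg 3: track=302.4°, groundspeed=157.4 kt
Leg 4: track=81.5°, groundspeed=168.8 kt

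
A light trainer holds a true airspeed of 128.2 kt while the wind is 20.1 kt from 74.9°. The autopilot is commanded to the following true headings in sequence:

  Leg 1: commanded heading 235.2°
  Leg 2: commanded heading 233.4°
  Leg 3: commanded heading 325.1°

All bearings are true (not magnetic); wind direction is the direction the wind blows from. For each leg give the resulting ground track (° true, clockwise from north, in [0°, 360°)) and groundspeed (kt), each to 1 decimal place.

Leg 1: heading 235.2°; drift +2.6° → track 237.8°, groundspeed 147.3 kt
Leg 2: heading 233.4°; drift +2.9° → track 236.3°, groundspeed 147.1 kt
Leg 3: heading 325.1°; drift -8.0° → track 317.1°, groundspeed 136.3 kt

Leg 1: track=237.8°, groundspeed=147.3 kt
Leg 2: track=236.3°, groundspeed=147.1 kt
Leg 3: track=317.1°, groundspeed=136.3 kt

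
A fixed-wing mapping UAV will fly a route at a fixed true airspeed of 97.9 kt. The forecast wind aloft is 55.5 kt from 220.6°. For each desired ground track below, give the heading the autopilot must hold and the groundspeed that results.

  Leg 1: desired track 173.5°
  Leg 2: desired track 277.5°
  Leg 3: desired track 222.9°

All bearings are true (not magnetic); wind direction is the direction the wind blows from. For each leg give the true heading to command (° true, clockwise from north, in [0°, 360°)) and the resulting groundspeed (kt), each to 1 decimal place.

Leg 1: desired track 173.5°; wind correction +24.5° → command heading 198.0°, groundspeed 51.3 kt
Leg 2: desired track 277.5°; wind correction -28.4° → command heading 249.1°, groundspeed 55.8 kt
Leg 3: desired track 222.9°; wind correction -1.3° → command heading 221.6°, groundspeed 42.4 kt

Leg 1: heading=198.0°, groundspeed=51.3 kt
Leg 2: heading=249.1°, groundspeed=55.8 kt
Leg 3: heading=221.6°, groundspeed=42.4 kt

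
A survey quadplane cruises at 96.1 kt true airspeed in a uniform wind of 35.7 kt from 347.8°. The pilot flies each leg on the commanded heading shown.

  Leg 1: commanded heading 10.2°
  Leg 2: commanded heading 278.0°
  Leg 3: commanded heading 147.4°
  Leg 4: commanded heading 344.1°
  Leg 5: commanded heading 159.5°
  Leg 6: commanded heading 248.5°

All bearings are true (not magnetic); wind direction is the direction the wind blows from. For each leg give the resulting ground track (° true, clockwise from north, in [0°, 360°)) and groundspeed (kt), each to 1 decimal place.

Leg 1: heading 10.2°; drift +12.2° → track 22.4°, groundspeed 64.5 kt
Leg 2: heading 278.0°; drift -21.8° → track 256.2°, groundspeed 90.2 kt
Leg 3: heading 147.4°; drift +5.5° → track 152.9°, groundspeed 130.2 kt
Leg 4: heading 344.1°; drift -2.2° → track 341.9°, groundspeed 60.5 kt
Leg 5: heading 159.5°; drift +2.2° → track 161.7°, groundspeed 131.5 kt
Leg 6: heading 248.5°; drift -19.1° → track 229.4°, groundspeed 107.8 kt

Leg 1: track=22.4°, groundspeed=64.5 kt
Leg 2: track=256.2°, groundspeed=90.2 kt
Leg 3: track=152.9°, groundspeed=130.2 kt
Leg 4: track=341.9°, groundspeed=60.5 kt
Leg 5: track=161.7°, groundspeed=131.5 kt
Leg 6: track=229.4°, groundspeed=107.8 kt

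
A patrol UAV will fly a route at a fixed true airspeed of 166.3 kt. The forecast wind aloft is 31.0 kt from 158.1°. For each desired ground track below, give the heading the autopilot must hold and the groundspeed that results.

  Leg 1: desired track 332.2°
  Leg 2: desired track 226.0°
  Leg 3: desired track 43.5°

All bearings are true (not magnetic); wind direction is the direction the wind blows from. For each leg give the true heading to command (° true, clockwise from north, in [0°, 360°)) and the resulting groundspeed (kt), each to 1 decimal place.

Leg 1: heading=331.1°, groundspeed=197.1 kt
Leg 2: heading=216.1°, groundspeed=152.1 kt
Leg 3: heading=53.3°, groundspeed=176.8 kt

Leg 1: desired track 332.2°; wind correction -1.1° → command heading 331.1°, groundspeed 197.1 kt
Leg 2: desired track 226.0°; wind correction -9.9° → command heading 216.1°, groundspeed 152.1 kt
Leg 3: desired track 43.5°; wind correction +9.8° → command heading 53.3°, groundspeed 176.8 kt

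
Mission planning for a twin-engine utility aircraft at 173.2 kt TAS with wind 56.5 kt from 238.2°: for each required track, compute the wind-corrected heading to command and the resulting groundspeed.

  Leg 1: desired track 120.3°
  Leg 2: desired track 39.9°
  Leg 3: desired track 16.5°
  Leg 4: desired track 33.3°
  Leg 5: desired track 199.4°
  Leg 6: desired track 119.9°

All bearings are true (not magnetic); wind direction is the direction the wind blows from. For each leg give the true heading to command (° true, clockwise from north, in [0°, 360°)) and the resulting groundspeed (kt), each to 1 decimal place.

Leg 1: desired track 120.3°; wind correction +16.8° → command heading 137.1°, groundspeed 192.3 kt
Leg 2: desired track 39.9°; wind correction -5.9° → command heading 34.0°, groundspeed 225.9 kt
Leg 3: desired track 16.5°; wind correction -12.5° → command heading 4.0°, groundspeed 211.3 kt
Leg 4: desired track 33.3°; wind correction -7.9° → command heading 25.4°, groundspeed 222.8 kt
Leg 5: desired track 199.4°; wind correction +11.8° → command heading 211.2°, groundspeed 125.5 kt
Leg 6: desired track 119.9°; wind correction +16.7° → command heading 136.6°, groundspeed 192.7 kt

Leg 1: heading=137.1°, groundspeed=192.3 kt
Leg 2: heading=34.0°, groundspeed=225.9 kt
Leg 3: heading=4.0°, groundspeed=211.3 kt
Leg 4: heading=25.4°, groundspeed=222.8 kt
Leg 5: heading=211.2°, groundspeed=125.5 kt
Leg 6: heading=136.6°, groundspeed=192.7 kt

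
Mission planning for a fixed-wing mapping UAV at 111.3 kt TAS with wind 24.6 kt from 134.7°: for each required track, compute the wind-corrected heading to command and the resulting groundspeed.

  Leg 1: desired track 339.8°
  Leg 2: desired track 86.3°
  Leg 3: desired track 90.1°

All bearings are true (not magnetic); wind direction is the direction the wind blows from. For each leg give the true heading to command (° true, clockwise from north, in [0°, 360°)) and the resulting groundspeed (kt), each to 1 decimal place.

Leg 1: desired track 339.8°; wind correction +5.4° → command heading 345.2°, groundspeed 133.1 kt
Leg 2: desired track 86.3°; wind correction +9.5° → command heading 95.8°, groundspeed 93.4 kt
Leg 3: desired track 90.1°; wind correction +8.9° → command heading 99.0°, groundspeed 92.4 kt

Leg 1: heading=345.2°, groundspeed=133.1 kt
Leg 2: heading=95.8°, groundspeed=93.4 kt
Leg 3: heading=99.0°, groundspeed=92.4 kt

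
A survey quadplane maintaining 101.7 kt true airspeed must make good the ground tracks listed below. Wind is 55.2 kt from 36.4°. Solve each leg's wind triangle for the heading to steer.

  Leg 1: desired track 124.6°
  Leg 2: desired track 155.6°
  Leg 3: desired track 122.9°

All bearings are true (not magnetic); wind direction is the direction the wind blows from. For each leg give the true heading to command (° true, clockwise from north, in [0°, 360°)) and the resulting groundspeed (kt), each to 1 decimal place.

Leg 1: heading=91.7°, groundspeed=83.7 kt
Leg 2: heading=127.3°, groundspeed=116.5 kt
Leg 3: heading=90.1°, groundspeed=82.1 kt

Leg 1: desired track 124.6°; wind correction -32.9° → command heading 91.7°, groundspeed 83.7 kt
Leg 2: desired track 155.6°; wind correction -28.3° → command heading 127.3°, groundspeed 116.5 kt
Leg 3: desired track 122.9°; wind correction -32.8° → command heading 90.1°, groundspeed 82.1 kt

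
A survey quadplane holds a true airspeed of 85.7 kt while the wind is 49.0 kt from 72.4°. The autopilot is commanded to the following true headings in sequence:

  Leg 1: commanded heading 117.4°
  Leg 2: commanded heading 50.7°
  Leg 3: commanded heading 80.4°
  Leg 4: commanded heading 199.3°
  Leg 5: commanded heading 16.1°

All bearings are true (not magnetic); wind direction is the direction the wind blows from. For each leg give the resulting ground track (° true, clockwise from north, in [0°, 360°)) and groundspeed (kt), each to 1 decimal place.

Leg 1: heading 117.4°; drift +34.2° → track 151.6°, groundspeed 61.7 kt
Leg 2: heading 50.7°; drift -24.3° → track 26.4°, groundspeed 44.1 kt
Leg 3: heading 80.4°; drift +10.4° → track 90.8°, groundspeed 37.8 kt
Leg 4: heading 199.3°; drift +18.8° → track 218.1°, groundspeed 121.6 kt
Leg 5: heading 16.1°; drift -34.9° → track 341.2°, groundspeed 71.3 kt

Leg 1: track=151.6°, groundspeed=61.7 kt
Leg 2: track=26.4°, groundspeed=44.1 kt
Leg 3: track=90.8°, groundspeed=37.8 kt
Leg 4: track=218.1°, groundspeed=121.6 kt
Leg 5: track=341.2°, groundspeed=71.3 kt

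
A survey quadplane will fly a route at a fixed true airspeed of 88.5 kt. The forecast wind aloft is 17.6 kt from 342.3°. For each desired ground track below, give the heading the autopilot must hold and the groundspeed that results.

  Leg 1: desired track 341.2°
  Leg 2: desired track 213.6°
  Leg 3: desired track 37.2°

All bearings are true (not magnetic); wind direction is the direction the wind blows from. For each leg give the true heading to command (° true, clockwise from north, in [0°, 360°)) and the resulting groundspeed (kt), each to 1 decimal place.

Leg 1: desired track 341.2°; wind correction +0.2° → command heading 341.4°, groundspeed 70.9 kt
Leg 2: desired track 213.6°; wind correction +8.9° → command heading 222.5°, groundspeed 98.4 kt
Leg 3: desired track 37.2°; wind correction -9.4° → command heading 27.8°, groundspeed 77.2 kt

Leg 1: heading=341.4°, groundspeed=70.9 kt
Leg 2: heading=222.5°, groundspeed=98.4 kt
Leg 3: heading=27.8°, groundspeed=77.2 kt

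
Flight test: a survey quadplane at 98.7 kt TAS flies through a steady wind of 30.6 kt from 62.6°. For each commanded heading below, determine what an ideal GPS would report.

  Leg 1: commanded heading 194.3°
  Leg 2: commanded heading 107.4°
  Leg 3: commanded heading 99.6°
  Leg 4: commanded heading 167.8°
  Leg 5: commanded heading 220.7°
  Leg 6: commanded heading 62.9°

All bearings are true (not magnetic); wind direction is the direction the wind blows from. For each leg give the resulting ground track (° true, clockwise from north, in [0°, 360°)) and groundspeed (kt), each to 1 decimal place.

Leg 1: heading 194.3°; drift +10.9° → track 205.2°, groundspeed 121.2 kt
Leg 2: heading 107.4°; drift +15.6° → track 123.0°, groundspeed 79.9 kt
Leg 3: heading 99.6°; drift +13.9° → track 113.5°, groundspeed 76.5 kt
Leg 4: heading 167.8°; drift +15.5° → track 183.3°, groundspeed 110.7 kt
Leg 5: heading 220.7°; drift +5.1° → track 225.8°, groundspeed 127.6 kt
Leg 6: heading 62.9°; drift +0.1° → track 63.0°, groundspeed 68.1 kt

Leg 1: track=205.2°, groundspeed=121.2 kt
Leg 2: track=123.0°, groundspeed=79.9 kt
Leg 3: track=113.5°, groundspeed=76.5 kt
Leg 4: track=183.3°, groundspeed=110.7 kt
Leg 5: track=225.8°, groundspeed=127.6 kt
Leg 6: track=63.0°, groundspeed=68.1 kt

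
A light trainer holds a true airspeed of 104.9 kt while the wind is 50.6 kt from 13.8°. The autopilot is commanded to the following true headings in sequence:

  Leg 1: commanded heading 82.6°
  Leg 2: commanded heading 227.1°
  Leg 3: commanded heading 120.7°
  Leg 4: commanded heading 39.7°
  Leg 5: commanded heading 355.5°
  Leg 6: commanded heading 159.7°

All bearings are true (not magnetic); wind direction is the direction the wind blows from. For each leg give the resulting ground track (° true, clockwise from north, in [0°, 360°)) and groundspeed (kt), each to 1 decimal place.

Leg 1: heading 82.6°; drift +28.6° → track 111.2°, groundspeed 98.6 kt
Leg 2: heading 227.1°; drift -10.7° → track 216.4°, groundspeed 149.8 kt
Leg 3: heading 120.7°; drift +22.0° → track 142.7°, groundspeed 129.0 kt
Leg 4: heading 39.7°; drift +20.4° → track 60.1°, groundspeed 63.4 kt
Leg 5: heading 355.5°; drift -15.6° → track 339.9°, groundspeed 59.0 kt
Leg 6: heading 159.7°; drift +10.9° → track 170.6°, groundspeed 149.5 kt

Leg 1: track=111.2°, groundspeed=98.6 kt
Leg 2: track=216.4°, groundspeed=149.8 kt
Leg 3: track=142.7°, groundspeed=129.0 kt
Leg 4: track=60.1°, groundspeed=63.4 kt
Leg 5: track=339.9°, groundspeed=59.0 kt
Leg 6: track=170.6°, groundspeed=149.5 kt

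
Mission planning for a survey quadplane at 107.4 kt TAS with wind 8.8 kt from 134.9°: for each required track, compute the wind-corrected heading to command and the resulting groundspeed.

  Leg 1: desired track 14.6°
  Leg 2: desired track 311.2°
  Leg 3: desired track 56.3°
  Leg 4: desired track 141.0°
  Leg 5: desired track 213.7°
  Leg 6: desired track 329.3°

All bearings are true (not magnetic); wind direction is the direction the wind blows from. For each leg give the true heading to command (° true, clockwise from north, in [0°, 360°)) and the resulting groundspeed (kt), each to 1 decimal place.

Leg 1: desired track 14.6°; wind correction +4.1° → command heading 18.7°, groundspeed 111.6 kt
Leg 2: desired track 311.2°; wind correction -0.3° → command heading 310.9°, groundspeed 116.2 kt
Leg 3: desired track 56.3°; wind correction +4.6° → command heading 60.9°, groundspeed 105.3 kt
Leg 4: desired track 141.0°; wind correction -0.5° → command heading 140.5°, groundspeed 98.6 kt
Leg 5: desired track 213.7°; wind correction -4.6° → command heading 209.1°, groundspeed 105.3 kt
Leg 6: desired track 329.3°; wind correction +1.2° → command heading 330.5°, groundspeed 115.9 kt

Leg 1: heading=18.7°, groundspeed=111.6 kt
Leg 2: heading=310.9°, groundspeed=116.2 kt
Leg 3: heading=60.9°, groundspeed=105.3 kt
Leg 4: heading=140.5°, groundspeed=98.6 kt
Leg 5: heading=209.1°, groundspeed=105.3 kt
Leg 6: heading=330.5°, groundspeed=115.9 kt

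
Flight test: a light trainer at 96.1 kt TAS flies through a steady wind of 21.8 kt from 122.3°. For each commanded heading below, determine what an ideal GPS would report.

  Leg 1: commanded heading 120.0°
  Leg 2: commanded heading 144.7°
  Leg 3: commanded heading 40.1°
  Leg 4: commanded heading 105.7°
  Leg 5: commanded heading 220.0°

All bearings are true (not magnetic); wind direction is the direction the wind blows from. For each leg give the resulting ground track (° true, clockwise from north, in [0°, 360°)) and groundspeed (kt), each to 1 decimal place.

Leg 1: track=119.3°, groundspeed=74.3 kt
Leg 2: track=150.9°, groundspeed=76.4 kt
Leg 3: track=27.0°, groundspeed=95.6 kt
Leg 4: track=101.0°, groundspeed=75.5 kt
Leg 5: track=232.3°, groundspeed=101.4 kt

Leg 1: heading 120.0°; drift -0.7° → track 119.3°, groundspeed 74.3 kt
Leg 2: heading 144.7°; drift +6.2° → track 150.9°, groundspeed 76.4 kt
Leg 3: heading 40.1°; drift -13.1° → track 27.0°, groundspeed 95.6 kt
Leg 4: heading 105.7°; drift -4.7° → track 101.0°, groundspeed 75.5 kt
Leg 5: heading 220.0°; drift +12.3° → track 232.3°, groundspeed 101.4 kt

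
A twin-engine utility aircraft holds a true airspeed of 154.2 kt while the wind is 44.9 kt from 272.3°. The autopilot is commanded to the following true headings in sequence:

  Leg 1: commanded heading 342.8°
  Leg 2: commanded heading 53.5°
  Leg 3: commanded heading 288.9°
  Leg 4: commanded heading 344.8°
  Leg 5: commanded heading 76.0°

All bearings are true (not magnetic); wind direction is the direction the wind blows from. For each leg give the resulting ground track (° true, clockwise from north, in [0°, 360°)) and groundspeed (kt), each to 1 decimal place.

Leg 1: track=359.7°, groundspeed=145.5 kt
Leg 2: track=62.0°, groundspeed=191.3 kt
Leg 3: track=295.5°, groundspeed=111.9 kt
Leg 4: track=1.7°, groundspeed=147.1 kt
Leg 5: track=79.7°, groundspeed=197.7 kt

Leg 1: heading 342.8°; drift +16.9° → track 359.7°, groundspeed 145.5 kt
Leg 2: heading 53.5°; drift +8.5° → track 62.0°, groundspeed 191.3 kt
Leg 3: heading 288.9°; drift +6.6° → track 295.5°, groundspeed 111.9 kt
Leg 4: heading 344.8°; drift +16.9° → track 1.7°, groundspeed 147.1 kt
Leg 5: heading 76.0°; drift +3.7° → track 79.7°, groundspeed 197.7 kt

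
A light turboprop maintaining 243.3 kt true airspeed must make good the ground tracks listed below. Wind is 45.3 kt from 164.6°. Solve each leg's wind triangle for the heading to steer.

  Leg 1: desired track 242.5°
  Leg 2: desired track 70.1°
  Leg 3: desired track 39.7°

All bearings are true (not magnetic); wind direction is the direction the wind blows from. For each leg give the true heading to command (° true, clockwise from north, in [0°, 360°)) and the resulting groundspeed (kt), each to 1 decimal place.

Leg 1: desired track 242.5°; wind correction -10.5° → command heading 232.0°, groundspeed 229.7 kt
Leg 2: desired track 70.1°; wind correction +10.7° → command heading 80.8°, groundspeed 242.6 kt
Leg 3: desired track 39.7°; wind correction +8.8° → command heading 48.5°, groundspeed 266.4 kt

Leg 1: heading=232.0°, groundspeed=229.7 kt
Leg 2: heading=80.8°, groundspeed=242.6 kt
Leg 3: heading=48.5°, groundspeed=266.4 kt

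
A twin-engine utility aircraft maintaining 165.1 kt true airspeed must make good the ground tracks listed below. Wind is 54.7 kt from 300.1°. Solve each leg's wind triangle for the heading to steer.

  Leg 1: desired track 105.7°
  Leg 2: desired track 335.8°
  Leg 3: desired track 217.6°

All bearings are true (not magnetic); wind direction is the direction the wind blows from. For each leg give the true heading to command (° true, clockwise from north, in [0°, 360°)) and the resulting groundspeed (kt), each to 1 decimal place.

Leg 1: heading=101.0°, groundspeed=217.5 kt
Leg 2: heading=324.7°, groundspeed=117.6 kt
Leg 3: heading=236.8°, groundspeed=148.8 kt

Leg 1: desired track 105.7°; wind correction -4.7° → command heading 101.0°, groundspeed 217.5 kt
Leg 2: desired track 335.8°; wind correction -11.1° → command heading 324.7°, groundspeed 117.6 kt
Leg 3: desired track 217.6°; wind correction +19.2° → command heading 236.8°, groundspeed 148.8 kt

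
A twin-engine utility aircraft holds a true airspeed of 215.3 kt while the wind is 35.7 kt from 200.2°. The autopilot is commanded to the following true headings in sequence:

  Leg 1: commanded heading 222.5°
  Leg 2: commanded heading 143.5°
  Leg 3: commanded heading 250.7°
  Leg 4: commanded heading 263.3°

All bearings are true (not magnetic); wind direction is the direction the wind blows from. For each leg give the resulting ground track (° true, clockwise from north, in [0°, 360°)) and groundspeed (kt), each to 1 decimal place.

Leg 1: track=226.8°, groundspeed=182.8 kt
Leg 2: track=134.8°, groundspeed=198.0 kt
Leg 3: track=258.8°, groundspeed=194.6 kt
Leg 4: track=272.4°, groundspeed=201.7 kt

Leg 1: heading 222.5°; drift +4.3° → track 226.8°, groundspeed 182.8 kt
Leg 2: heading 143.5°; drift -8.7° → track 134.8°, groundspeed 198.0 kt
Leg 3: heading 250.7°; drift +8.1° → track 258.8°, groundspeed 194.6 kt
Leg 4: heading 263.3°; drift +9.1° → track 272.4°, groundspeed 201.7 kt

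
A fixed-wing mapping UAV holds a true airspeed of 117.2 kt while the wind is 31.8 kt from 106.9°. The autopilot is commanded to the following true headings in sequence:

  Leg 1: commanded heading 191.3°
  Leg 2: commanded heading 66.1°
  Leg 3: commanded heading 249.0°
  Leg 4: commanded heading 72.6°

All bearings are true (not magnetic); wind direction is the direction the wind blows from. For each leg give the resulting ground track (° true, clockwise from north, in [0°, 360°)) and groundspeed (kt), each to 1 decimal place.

Leg 1: track=206.8°, groundspeed=118.4 kt
Leg 2: track=53.5°, groundspeed=95.4 kt
Leg 3: track=256.8°, groundspeed=143.6 kt
Leg 4: track=61.5°, groundspeed=92.7 kt

Leg 1: heading 191.3°; drift +15.5° → track 206.8°, groundspeed 118.4 kt
Leg 2: heading 66.1°; drift -12.6° → track 53.5°, groundspeed 95.4 kt
Leg 3: heading 249.0°; drift +7.8° → track 256.8°, groundspeed 143.6 kt
Leg 4: heading 72.6°; drift -11.1° → track 61.5°, groundspeed 92.7 kt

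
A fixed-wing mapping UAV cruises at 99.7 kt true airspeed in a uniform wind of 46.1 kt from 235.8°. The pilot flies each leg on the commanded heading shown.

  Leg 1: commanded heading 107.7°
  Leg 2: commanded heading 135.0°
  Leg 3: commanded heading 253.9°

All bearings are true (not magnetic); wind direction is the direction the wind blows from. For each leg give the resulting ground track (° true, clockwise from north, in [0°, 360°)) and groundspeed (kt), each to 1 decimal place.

Leg 1: heading 107.7°; drift -15.8° → track 91.9°, groundspeed 133.2 kt
Leg 2: heading 135.0°; drift -22.7° → track 112.3°, groundspeed 117.4 kt
Leg 3: heading 253.9°; drift +14.4° → track 268.3°, groundspeed 57.7 kt

Leg 1: track=91.9°, groundspeed=133.2 kt
Leg 2: track=112.3°, groundspeed=117.4 kt
Leg 3: track=268.3°, groundspeed=57.7 kt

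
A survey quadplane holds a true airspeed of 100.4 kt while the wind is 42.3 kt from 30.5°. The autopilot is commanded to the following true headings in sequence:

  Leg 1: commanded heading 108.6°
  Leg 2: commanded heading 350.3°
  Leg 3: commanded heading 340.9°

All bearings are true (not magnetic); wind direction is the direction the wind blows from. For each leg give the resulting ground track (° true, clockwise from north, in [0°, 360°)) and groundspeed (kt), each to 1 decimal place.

Leg 1: track=132.9°, groundspeed=100.6 kt
Leg 2: track=328.5°, groundspeed=73.4 kt
Leg 3: track=317.1°, groundspeed=79.8 kt

Leg 1: heading 108.6°; drift +24.3° → track 132.9°, groundspeed 100.6 kt
Leg 2: heading 350.3°; drift -21.8° → track 328.5°, groundspeed 73.4 kt
Leg 3: heading 340.9°; drift -23.8° → track 317.1°, groundspeed 79.8 kt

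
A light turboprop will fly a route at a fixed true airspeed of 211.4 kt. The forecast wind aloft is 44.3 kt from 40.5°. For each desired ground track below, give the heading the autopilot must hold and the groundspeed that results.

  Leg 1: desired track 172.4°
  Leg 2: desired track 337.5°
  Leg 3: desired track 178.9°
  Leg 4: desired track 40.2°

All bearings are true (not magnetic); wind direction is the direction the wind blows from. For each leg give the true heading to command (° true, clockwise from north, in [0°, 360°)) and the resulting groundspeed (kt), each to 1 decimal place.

Leg 1: desired track 172.4°; wind correction -9.0° → command heading 163.4°, groundspeed 238.4 kt
Leg 2: desired track 337.5°; wind correction +10.8° → command heading 348.3°, groundspeed 187.6 kt
Leg 3: desired track 178.9°; wind correction -8.0° → command heading 170.9°, groundspeed 242.5 kt
Leg 4: desired track 40.2°; wind correction +0.1° → command heading 40.3°, groundspeed 167.1 kt

Leg 1: heading=163.4°, groundspeed=238.4 kt
Leg 2: heading=348.3°, groundspeed=187.6 kt
Leg 3: heading=170.9°, groundspeed=242.5 kt
Leg 4: heading=40.3°, groundspeed=167.1 kt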